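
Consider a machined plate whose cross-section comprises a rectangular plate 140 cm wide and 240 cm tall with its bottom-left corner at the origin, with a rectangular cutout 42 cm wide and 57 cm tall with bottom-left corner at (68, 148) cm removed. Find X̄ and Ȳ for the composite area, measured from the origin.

Part | A | x̄ᵢ | ȳᵢ | A·x̄ᵢ | A·ȳᵢ
plate | 33600.00 | 70.00 | 120.00 | 2352000.00 | 4032000.00
hole | -2394.00 | 89.00 | 176.50 | -213066.00 | -422541.00
Σ | 31206.00 |  |  | 2138934.00 | 3609459.00
X̄ = 2138934.00 / 31206.00 = 68.54 cm
Ȳ = 3609459.00 / 31206.00 = 115.67 cm

X̄ = 68.54 cm, Ȳ = 115.67 cm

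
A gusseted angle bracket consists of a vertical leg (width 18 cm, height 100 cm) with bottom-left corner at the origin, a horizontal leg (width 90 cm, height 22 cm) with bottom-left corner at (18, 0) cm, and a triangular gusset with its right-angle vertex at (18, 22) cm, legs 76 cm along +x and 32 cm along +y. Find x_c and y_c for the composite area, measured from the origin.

vertical leg: A = 18 × 100 = 1800.00, centroid at (9.00, 50.00).
horizontal leg: A = 90 × 22 = 1980.00, centroid at (63.00, 11.00).
gusset: A = ½·76·32 = 1216.00, centroid at (43.33, 32.67).
ΣA = 4996.00 cm²
ΣAx_c = (1800.00)(9.00) + (1980.00)(63.00) + (1216.00)(43.33) = 193633.33 cm³
ΣAy_c = (1800.00)(50.00) + (1980.00)(11.00) + (1216.00)(32.67) = 151502.67 cm³
x_c = 193633.33 / 4996.00 = 38.76 cm
y_c = 151502.67 / 4996.00 = 30.32 cm

x_c = 38.76 cm, y_c = 30.32 cm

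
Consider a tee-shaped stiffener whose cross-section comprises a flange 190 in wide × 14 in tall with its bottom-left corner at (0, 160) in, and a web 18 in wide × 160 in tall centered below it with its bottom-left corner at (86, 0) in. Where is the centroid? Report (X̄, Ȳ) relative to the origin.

Part | A | x̄ᵢ | ȳᵢ | A·x̄ᵢ | A·ȳᵢ
web | 2880.00 | 95.00 | 80.00 | 273600.00 | 230400.00
flange | 2660.00 | 95.00 | 167.00 | 252700.00 | 444220.00
Σ | 5540.00 |  |  | 526300.00 | 674620.00
X̄ = 526300.00 / 5540.00 = 95.00 in
Ȳ = 674620.00 / 5540.00 = 121.77 in

X̄ = 95.00 in, Ȳ = 121.77 in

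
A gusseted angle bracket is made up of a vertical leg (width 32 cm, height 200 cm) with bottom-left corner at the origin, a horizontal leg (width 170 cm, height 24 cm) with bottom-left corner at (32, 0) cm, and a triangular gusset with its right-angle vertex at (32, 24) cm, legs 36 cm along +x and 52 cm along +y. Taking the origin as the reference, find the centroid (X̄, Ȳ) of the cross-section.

Part | A | x̄ᵢ | ȳᵢ | A·x̄ᵢ | A·ȳᵢ
vertical leg | 6400.00 | 16.00 | 100.00 | 102400.00 | 640000.00
horizontal leg | 4080.00 | 117.00 | 12.00 | 477360.00 | 48960.00
gusset | 936.00 | 44.00 | 41.33 | 41184.00 | 38688.00
Σ | 11416.00 |  |  | 620944.00 | 727648.00
X̄ = 620944.00 / 11416.00 = 54.39 cm
Ȳ = 727648.00 / 11416.00 = 63.74 cm

X̄ = 54.39 cm, Ȳ = 63.74 cm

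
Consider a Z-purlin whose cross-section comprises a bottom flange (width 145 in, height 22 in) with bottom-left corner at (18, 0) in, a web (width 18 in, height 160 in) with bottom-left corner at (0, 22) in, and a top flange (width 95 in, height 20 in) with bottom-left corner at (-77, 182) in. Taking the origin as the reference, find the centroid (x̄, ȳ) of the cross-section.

x̄ = 32.44 in, ȳ = 87.03 in

bottom flange: A = 145 × 22 = 3190.00, centroid at (90.50, 11.00).
web: A = 18 × 160 = 2880.00, centroid at (9.00, 102.00).
top flange: A = 95 × 20 = 1900.00, centroid at (-29.50, 192.00).
ΣA = 7970.00 in², ΣAx̄ = 258565.00 in³, ΣAȳ = 693650.00 in³.
x̄ = 258565.00/7970.00 = 32.44 in; ȳ = 693650.00/7970.00 = 87.03 in.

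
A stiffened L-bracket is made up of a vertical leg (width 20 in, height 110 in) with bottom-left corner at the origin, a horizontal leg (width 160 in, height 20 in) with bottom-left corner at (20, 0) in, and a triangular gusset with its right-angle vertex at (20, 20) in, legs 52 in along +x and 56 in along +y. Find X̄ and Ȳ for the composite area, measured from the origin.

X̄ = 57.81 in, Ȳ = 30.53 in

vertical leg: A = 20 × 110 = 2200.00, centroid at (10.00, 55.00).
horizontal leg: A = 160 × 20 = 3200.00, centroid at (100.00, 10.00).
gusset: A = ½·52·56 = 1456.00, centroid at (37.33, 38.67).
ΣA = 6856.00 in², ΣAX̄ = 396357.33 in³, ΣAȲ = 209298.67 in³.
X̄ = 396357.33/6856.00 = 57.81 in; Ȳ = 209298.67/6856.00 = 30.53 in.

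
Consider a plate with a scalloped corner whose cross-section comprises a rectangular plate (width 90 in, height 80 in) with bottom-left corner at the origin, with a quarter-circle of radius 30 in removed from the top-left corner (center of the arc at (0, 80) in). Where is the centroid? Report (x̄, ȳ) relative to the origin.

plate: A = 90 × 80 = 7200.00, centroid at (45.00, 40.00).
removed quarter-circle: A = −¼π·30² = -706.86, centroid at (12.73, 67.27).
ΣA = 6493.14 in², ΣAx̄ = 315000.00 in³, ΣAȳ = 240451.33 in³.
x̄ = 315000.00/6493.14 = 48.51 in; ȳ = 240451.33/6493.14 = 37.03 in.

x̄ = 48.51 in, ȳ = 37.03 in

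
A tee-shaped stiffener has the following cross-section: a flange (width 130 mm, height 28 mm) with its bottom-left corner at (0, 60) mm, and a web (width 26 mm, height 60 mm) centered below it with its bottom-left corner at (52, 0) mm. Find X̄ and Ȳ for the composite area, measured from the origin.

X̄ = 65.00 mm, Ȳ = 60.80 mm

web: A = 26 × 60 = 1560.00, centroid at (65.00, 30.00).
flange: A = 130 × 28 = 3640.00, centroid at (65.00, 74.00).
ΣA = 5200.00 mm²
ΣAX̄ = (1560.00)(65.00) + (3640.00)(65.00) = 338000.00 mm³
ΣAȲ = (1560.00)(30.00) + (3640.00)(74.00) = 316160.00 mm³
X̄ = 338000.00 / 5200.00 = 65.00 mm
Ȳ = 316160.00 / 5200.00 = 60.80 mm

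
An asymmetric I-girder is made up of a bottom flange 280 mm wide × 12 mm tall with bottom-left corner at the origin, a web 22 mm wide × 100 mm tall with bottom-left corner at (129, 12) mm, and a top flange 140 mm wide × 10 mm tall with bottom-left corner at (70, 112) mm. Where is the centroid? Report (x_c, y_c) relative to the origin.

x_c = 140.00 mm, y_c = 46.03 mm

bottom flange: A = 280 × 12 = 3360.00, centroid at (140.00, 6.00).
web: A = 22 × 100 = 2200.00, centroid at (140.00, 62.00).
top flange: A = 140 × 10 = 1400.00, centroid at (140.00, 117.00).
ΣA = 6960.00 mm², ΣAx_c = 974400.00 mm³, ΣAy_c = 320360.00 mm³.
x_c = 974400.00/6960.00 = 140.00 mm; y_c = 320360.00/6960.00 = 46.03 mm.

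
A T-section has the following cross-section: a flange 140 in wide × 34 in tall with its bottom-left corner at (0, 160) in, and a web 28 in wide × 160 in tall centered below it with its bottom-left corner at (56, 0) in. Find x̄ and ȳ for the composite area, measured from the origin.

Part | A | x̄ᵢ | ȳᵢ | A·x̄ᵢ | A·ȳᵢ
web | 4480.00 | 70.00 | 80.00 | 313600.00 | 358400.00
flange | 4760.00 | 70.00 | 177.00 | 333200.00 | 842520.00
Σ | 9240.00 |  |  | 646800.00 | 1200920.00
x̄ = 646800.00 / 9240.00 = 70.00 in
ȳ = 1200920.00 / 9240.00 = 129.97 in

x̄ = 70.00 in, ȳ = 129.97 in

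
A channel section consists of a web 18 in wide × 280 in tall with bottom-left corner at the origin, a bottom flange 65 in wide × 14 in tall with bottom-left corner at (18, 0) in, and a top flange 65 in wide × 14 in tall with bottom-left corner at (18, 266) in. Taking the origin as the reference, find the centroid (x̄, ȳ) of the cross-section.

web: A = 18 × 280 = 5040.00, centroid at (9.00, 140.00).
bottom flange: A = 65 × 14 = 910.00, centroid at (50.50, 7.00).
top flange: A = 65 × 14 = 910.00, centroid at (50.50, 273.00).
ΣA = 6860.00 in², ΣAx̄ = 137270.00 in³, ΣAȳ = 960400.00 in³.
x̄ = 137270.00/6860.00 = 20.01 in; ȳ = 960400.00/6860.00 = 140.00 in.

x̄ = 20.01 in, ȳ = 140.00 in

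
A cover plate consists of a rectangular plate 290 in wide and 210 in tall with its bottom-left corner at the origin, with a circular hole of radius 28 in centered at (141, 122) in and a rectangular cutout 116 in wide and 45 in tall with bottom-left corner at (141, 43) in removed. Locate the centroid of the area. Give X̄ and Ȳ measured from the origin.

plate: A = 290 × 210 = 60900.00, centroid at (145.00, 105.00).
hole 1: A = −π·28² = -2463.01, centroid at (141.00, 122.00).
hole 2: A = −(116 × 45) = -5220.00, centroid at (199.00, 65.50).
ΣA = 53216.99 in², ΣAX̄ = 7444435.78 in³, ΣAȲ = 5752102.95 in³.
X̄ = 7444435.78/53216.99 = 139.89 in; Ȳ = 5752102.95/53216.99 = 108.09 in.

X̄ = 139.89 in, Ȳ = 108.09 in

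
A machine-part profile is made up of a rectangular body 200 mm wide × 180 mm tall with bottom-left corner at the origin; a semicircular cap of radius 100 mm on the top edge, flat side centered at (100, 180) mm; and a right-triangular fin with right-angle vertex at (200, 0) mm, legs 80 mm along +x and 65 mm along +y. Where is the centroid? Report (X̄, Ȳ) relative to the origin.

rectangular body: A = 200 × 180 = 36000.00, centroid at (100.00, 90.00).
semicircular top: A = ½π·100² = 15707.96, centroid at (100.00, 222.44).
triangular fin: A = ½·80·65 = 2600.00, centroid at (226.67, 21.67).
ΣA = 54307.96 mm², ΣAX̄ = 5760129.66 mm³, ΣAȲ = 6790433.39 mm³.
X̄ = 5760129.66/54307.96 = 106.06 mm; Ȳ = 6790433.39/54307.96 = 125.04 mm.

X̄ = 106.06 mm, Ȳ = 125.04 mm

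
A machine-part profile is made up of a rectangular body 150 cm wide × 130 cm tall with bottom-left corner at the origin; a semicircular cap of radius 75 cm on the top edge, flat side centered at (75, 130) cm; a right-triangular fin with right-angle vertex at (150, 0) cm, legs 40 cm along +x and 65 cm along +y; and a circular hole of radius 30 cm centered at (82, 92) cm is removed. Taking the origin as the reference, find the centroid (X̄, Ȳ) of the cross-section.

rectangular body: A = 150 × 130 = 19500.00, centroid at (75.00, 65.00).
semicircular top: A = ½π·75² = 8835.73, centroid at (75.00, 161.83).
triangular fin: A = ½·40·65 = 1300.00, centroid at (163.33, 21.67).
hole: A = −π·30² = -2827.43, centroid at (82.00, 92.00).
ΣA = 26808.30 cm²
ΣAX̄ = (19500.00)(75.00) + (8835.73)(75.00) + (1300.00)(163.33) + (-2827.43)(82.00) = 2105663.50 cm³
ΣAȲ = (19500.00)(65.00) + (8835.73)(161.83) + (1300.00)(21.67) + (-2827.43)(92.00) = 2465437.61 cm³
X̄ = 2105663.50 / 26808.30 = 78.55 cm
Ȳ = 2465437.61 / 26808.30 = 91.97 cm

X̄ = 78.55 cm, Ȳ = 91.97 cm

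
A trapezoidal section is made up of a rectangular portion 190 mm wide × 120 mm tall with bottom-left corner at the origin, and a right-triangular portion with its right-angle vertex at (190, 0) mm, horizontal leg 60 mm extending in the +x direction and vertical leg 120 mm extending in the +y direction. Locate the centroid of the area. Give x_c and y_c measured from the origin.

x_c = 110.68 mm, y_c = 57.27 mm

Part | A | x̄ᵢ | ȳᵢ | A·x̄ᵢ | A·ȳᵢ
rectangular portion | 22800.00 | 95.00 | 60.00 | 2166000.00 | 1368000.00
triangular portion | 3600.00 | 210.00 | 40.00 | 756000.00 | 144000.00
Σ | 26400.00 |  |  | 2922000.00 | 1512000.00
x_c = 2922000.00 / 26400.00 = 110.68 mm
y_c = 1512000.00 / 26400.00 = 57.27 mm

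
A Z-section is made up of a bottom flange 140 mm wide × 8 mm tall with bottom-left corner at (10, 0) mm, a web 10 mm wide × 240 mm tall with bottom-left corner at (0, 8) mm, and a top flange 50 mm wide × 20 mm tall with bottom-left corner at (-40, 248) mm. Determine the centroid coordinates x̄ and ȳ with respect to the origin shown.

x̄ = 19.16 mm, ȳ = 126.04 mm

bottom flange: A = 140 × 8 = 1120.00, centroid at (80.00, 4.00).
web: A = 10 × 240 = 2400.00, centroid at (5.00, 128.00).
top flange: A = 50 × 20 = 1000.00, centroid at (-15.00, 258.00).
ΣA = 4520.00 mm², ΣAx̄ = 86600.00 mm³, ΣAȳ = 569680.00 mm³.
x̄ = 86600.00/4520.00 = 19.16 mm; ȳ = 569680.00/4520.00 = 126.04 mm.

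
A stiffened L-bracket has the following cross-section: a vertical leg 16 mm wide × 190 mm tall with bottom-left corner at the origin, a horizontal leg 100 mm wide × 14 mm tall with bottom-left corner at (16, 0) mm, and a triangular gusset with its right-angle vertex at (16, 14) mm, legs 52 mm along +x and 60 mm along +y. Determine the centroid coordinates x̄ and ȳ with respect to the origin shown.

x̄ = 28.12 mm, ȳ = 58.61 mm

Part | A | x̄ᵢ | ȳᵢ | A·x̄ᵢ | A·ȳᵢ
vertical leg | 3040.00 | 8.00 | 95.00 | 24320.00 | 288800.00
horizontal leg | 1400.00 | 66.00 | 7.00 | 92400.00 | 9800.00
gusset | 1560.00 | 33.33 | 34.00 | 52000.00 | 53040.00
Σ | 6000.00 |  |  | 168720.00 | 351640.00
x̄ = 168720.00 / 6000.00 = 28.12 mm
ȳ = 351640.00 / 6000.00 = 58.61 mm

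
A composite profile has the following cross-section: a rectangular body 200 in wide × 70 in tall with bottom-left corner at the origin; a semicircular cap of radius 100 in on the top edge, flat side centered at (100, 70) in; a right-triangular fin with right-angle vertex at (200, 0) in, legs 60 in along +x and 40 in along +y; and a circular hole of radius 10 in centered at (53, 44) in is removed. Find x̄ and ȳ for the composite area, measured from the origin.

Part | A | x̄ᵢ | ȳᵢ | A·x̄ᵢ | A·ȳᵢ
rectangular body | 14000.00 | 100.00 | 35.00 | 1400000.00 | 490000.00
semicircular top | 15707.96 | 100.00 | 112.44 | 1570796.33 | 1766224.10
triangular fin | 1200.00 | 220.00 | 13.33 | 264000.00 | 16000.00
hole | -314.16 | 53.00 | 44.00 | -16650.44 | -13823.01
Σ | 30593.80 |  |  | 3218145.89 | 2258401.09
x̄ = 3218145.89 / 30593.80 = 105.19 in
ȳ = 2258401.09 / 30593.80 = 73.82 in

x̄ = 105.19 in, ȳ = 73.82 in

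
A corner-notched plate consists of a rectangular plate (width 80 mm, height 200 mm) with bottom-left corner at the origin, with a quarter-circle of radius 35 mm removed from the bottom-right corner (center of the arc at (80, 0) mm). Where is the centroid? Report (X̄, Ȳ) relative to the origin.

X̄ = 38.39 mm, Ȳ = 105.45 mm

Part | A | x̄ᵢ | ȳᵢ | A·x̄ᵢ | A·ȳᵢ
plate | 16000.00 | 40.00 | 100.00 | 640000.00 | 1600000.00
removed quarter-circle | -962.11 | 65.15 | 14.85 | -62677.35 | -14291.67
Σ | 15037.89 |  |  | 577322.65 | 1585708.33
X̄ = 577322.65 / 15037.89 = 38.39 mm
Ȳ = 1585708.33 / 15037.89 = 105.45 mm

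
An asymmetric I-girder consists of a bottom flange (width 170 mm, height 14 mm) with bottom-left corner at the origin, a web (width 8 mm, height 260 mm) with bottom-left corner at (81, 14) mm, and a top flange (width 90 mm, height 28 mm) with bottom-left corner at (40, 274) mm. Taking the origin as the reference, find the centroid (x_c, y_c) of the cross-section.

x_c = 85.00 mm, y_c = 149.28 mm

bottom flange: A = 170 × 14 = 2380.00, centroid at (85.00, 7.00).
web: A = 8 × 260 = 2080.00, centroid at (85.00, 144.00).
top flange: A = 90 × 28 = 2520.00, centroid at (85.00, 288.00).
ΣA = 6980.00 mm²
ΣAx_c = (2380.00)(85.00) + (2080.00)(85.00) + (2520.00)(85.00) = 593300.00 mm³
ΣAy_c = (2380.00)(7.00) + (2080.00)(144.00) + (2520.00)(288.00) = 1041940.00 mm³
x_c = 593300.00 / 6980.00 = 85.00 mm
y_c = 1041940.00 / 6980.00 = 149.28 mm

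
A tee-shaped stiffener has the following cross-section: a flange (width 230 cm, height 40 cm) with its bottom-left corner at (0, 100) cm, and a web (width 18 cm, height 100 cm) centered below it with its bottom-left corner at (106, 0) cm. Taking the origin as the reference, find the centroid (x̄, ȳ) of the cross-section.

x̄ = 115.00 cm, ȳ = 108.55 cm

Part | A | x̄ᵢ | ȳᵢ | A·x̄ᵢ | A·ȳᵢ
web | 1800.00 | 115.00 | 50.00 | 207000.00 | 90000.00
flange | 9200.00 | 115.00 | 120.00 | 1058000.00 | 1104000.00
Σ | 11000.00 |  |  | 1265000.00 | 1194000.00
x̄ = 1265000.00 / 11000.00 = 115.00 cm
ȳ = 1194000.00 / 11000.00 = 108.55 cm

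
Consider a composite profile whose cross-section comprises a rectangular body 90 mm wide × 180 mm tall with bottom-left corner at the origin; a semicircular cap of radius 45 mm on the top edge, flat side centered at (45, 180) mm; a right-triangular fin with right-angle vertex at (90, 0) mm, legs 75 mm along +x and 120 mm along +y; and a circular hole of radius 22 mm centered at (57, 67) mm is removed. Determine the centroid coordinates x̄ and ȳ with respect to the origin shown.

rectangular body: A = 90 × 180 = 16200.00, centroid at (45.00, 90.00).
semicircular top: A = ½π·45² = 3180.86, centroid at (45.00, 199.10).
triangular fin: A = ½·75·120 = 4500.00, centroid at (115.00, 40.00).
hole: A = −π·22² = -1520.53, centroid at (57.00, 67.00).
ΣA = 22360.33 mm²
ΣAx̄ = (16200.00)(45.00) + (3180.86)(45.00) + (4500.00)(115.00) + (-1520.53)(57.00) = 1302968.56 mm³
ΣAȳ = (16200.00)(90.00) + (3180.86)(199.10) + (4500.00)(40.00) + (-1520.53)(67.00) = 2169429.69 mm³
x̄ = 1302968.56 / 22360.33 = 58.27 mm
ȳ = 2169429.69 / 22360.33 = 97.02 mm

x̄ = 58.27 mm, ȳ = 97.02 mm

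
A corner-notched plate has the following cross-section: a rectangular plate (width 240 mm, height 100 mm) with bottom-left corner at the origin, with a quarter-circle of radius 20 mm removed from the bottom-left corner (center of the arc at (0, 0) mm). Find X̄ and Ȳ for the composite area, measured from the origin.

plate: A = 240 × 100 = 24000.00, centroid at (120.00, 50.00).
removed quarter-circle: A = −¼π·20² = -314.16, centroid at (8.49, 8.49).
ΣA = 23685.84 mm², ΣAX̄ = 2877333.33 mm³, ΣAȲ = 1197333.33 mm³.
X̄ = 2877333.33/23685.84 = 121.48 mm; Ȳ = 1197333.33/23685.84 = 50.55 mm.

X̄ = 121.48 mm, Ȳ = 50.55 mm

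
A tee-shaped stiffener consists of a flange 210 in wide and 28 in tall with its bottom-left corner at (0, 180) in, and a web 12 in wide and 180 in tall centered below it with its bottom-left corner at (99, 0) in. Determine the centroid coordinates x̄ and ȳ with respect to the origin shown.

x̄ = 105.00 in, ȳ = 166.06 in

web: A = 12 × 180 = 2160.00, centroid at (105.00, 90.00).
flange: A = 210 × 28 = 5880.00, centroid at (105.00, 194.00).
ΣA = 8040.00 in², ΣAx̄ = 844200.00 in³, ΣAȳ = 1335120.00 in³.
x̄ = 844200.00/8040.00 = 105.00 in; ȳ = 1335120.00/8040.00 = 166.06 in.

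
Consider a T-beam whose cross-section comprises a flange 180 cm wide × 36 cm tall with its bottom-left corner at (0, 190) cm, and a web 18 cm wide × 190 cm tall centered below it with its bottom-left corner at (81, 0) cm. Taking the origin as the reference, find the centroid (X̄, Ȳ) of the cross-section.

X̄ = 90.00 cm, Ȳ = 168.96 cm

web: A = 18 × 190 = 3420.00, centroid at (90.00, 95.00).
flange: A = 180 × 36 = 6480.00, centroid at (90.00, 208.00).
ΣA = 9900.00 cm²
ΣAX̄ = (3420.00)(90.00) + (6480.00)(90.00) = 891000.00 cm³
ΣAȲ = (3420.00)(95.00) + (6480.00)(208.00) = 1672740.00 cm³
X̄ = 891000.00 / 9900.00 = 90.00 cm
Ȳ = 1672740.00 / 9900.00 = 168.96 cm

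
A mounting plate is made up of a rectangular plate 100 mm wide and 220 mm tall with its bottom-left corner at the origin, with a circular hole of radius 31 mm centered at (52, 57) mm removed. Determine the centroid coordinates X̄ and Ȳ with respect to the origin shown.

X̄ = 49.68 mm, Ȳ = 118.43 mm

Part | A | x̄ᵢ | ȳᵢ | A·x̄ᵢ | A·ȳᵢ
plate | 22000.00 | 50.00 | 110.00 | 1100000.00 | 2420000.00
hole | -3019.07 | 52.00 | 57.00 | -156991.67 | -172087.02
Σ | 18980.93 |  |  | 943008.33 | 2247912.98
X̄ = 943008.33 / 18980.93 = 49.68 mm
Ȳ = 2247912.98 / 18980.93 = 118.43 mm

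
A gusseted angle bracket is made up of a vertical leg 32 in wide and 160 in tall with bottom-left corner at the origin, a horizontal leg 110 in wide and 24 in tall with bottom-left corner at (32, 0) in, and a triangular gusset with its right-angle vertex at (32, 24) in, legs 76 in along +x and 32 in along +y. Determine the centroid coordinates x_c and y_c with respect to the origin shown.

vertical leg: A = 32 × 160 = 5120.00, centroid at (16.00, 80.00).
horizontal leg: A = 110 × 24 = 2640.00, centroid at (87.00, 12.00).
gusset: A = ½·76·32 = 1216.00, centroid at (57.33, 34.67).
ΣA = 8976.00 in², ΣAx_c = 381317.33 in³, ΣAy_c = 483434.67 in³.
x_c = 381317.33/8976.00 = 42.48 in; y_c = 483434.67/8976.00 = 53.86 in.

x_c = 42.48 in, y_c = 53.86 in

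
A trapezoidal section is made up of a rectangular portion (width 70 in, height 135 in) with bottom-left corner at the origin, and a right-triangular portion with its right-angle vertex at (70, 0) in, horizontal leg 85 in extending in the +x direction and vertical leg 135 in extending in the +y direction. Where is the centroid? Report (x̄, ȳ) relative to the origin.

rectangular portion: A = 70 × 135 = 9450.00, centroid at (35.00, 67.50).
triangular portion: A = ½·85·135 = 5737.50, centroid at (98.33, 45.00).
ΣA = 15187.50 in²
ΣAx̄ = (9450.00)(35.00) + (5737.50)(98.33) = 894937.50 in³
ΣAȳ = (9450.00)(67.50) + (5737.50)(45.00) = 896062.50 in³
x̄ = 894937.50 / 15187.50 = 58.93 in
ȳ = 896062.50 / 15187.50 = 59.00 in

x̄ = 58.93 in, ȳ = 59.00 in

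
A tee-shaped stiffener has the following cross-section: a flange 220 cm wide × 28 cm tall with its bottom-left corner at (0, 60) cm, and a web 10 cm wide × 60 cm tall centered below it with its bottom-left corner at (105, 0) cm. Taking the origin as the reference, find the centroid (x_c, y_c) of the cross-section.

web: A = 10 × 60 = 600.00, centroid at (110.00, 30.00).
flange: A = 220 × 28 = 6160.00, centroid at (110.00, 74.00).
ΣA = 6760.00 cm²
ΣAx_c = (600.00)(110.00) + (6160.00)(110.00) = 743600.00 cm³
ΣAy_c = (600.00)(30.00) + (6160.00)(74.00) = 473840.00 cm³
x_c = 743600.00 / 6760.00 = 110.00 cm
y_c = 473840.00 / 6760.00 = 70.09 cm

x_c = 110.00 cm, y_c = 70.09 cm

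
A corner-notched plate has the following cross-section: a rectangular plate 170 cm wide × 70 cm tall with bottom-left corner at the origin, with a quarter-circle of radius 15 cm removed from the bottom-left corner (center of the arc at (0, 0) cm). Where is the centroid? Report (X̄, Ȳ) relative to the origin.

plate: A = 170 × 70 = 11900.00, centroid at (85.00, 35.00).
removed quarter-circle: A = −¼π·15² = -176.71, centroid at (6.37, 6.37).
ΣA = 11723.29 cm², ΣAX̄ = 1010375.00 cm³, ΣAȲ = 415375.00 cm³.
X̄ = 1010375.00/11723.29 = 86.19 cm; Ȳ = 415375.00/11723.29 = 35.43 cm.

X̄ = 86.19 cm, Ȳ = 35.43 cm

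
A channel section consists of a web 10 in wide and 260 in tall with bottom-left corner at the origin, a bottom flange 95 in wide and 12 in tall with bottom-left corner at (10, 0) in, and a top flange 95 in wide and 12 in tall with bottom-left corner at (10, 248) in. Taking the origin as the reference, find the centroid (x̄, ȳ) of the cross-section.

x̄ = 29.53 in, ȳ = 130.00 in

web: A = 10 × 260 = 2600.00, centroid at (5.00, 130.00).
bottom flange: A = 95 × 12 = 1140.00, centroid at (57.50, 6.00).
top flange: A = 95 × 12 = 1140.00, centroid at (57.50, 254.00).
ΣA = 4880.00 in²
ΣAx̄ = (2600.00)(5.00) + (1140.00)(57.50) + (1140.00)(57.50) = 144100.00 in³
ΣAȳ = (2600.00)(130.00) + (1140.00)(6.00) + (1140.00)(254.00) = 634400.00 in³
x̄ = 144100.00 / 4880.00 = 29.53 in
ȳ = 634400.00 / 4880.00 = 130.00 in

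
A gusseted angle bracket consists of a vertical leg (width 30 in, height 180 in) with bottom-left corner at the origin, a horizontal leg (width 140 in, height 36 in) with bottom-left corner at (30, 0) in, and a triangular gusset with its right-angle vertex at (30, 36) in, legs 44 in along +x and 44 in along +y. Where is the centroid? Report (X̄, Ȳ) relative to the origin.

vertical leg: A = 30 × 180 = 5400.00, centroid at (15.00, 90.00).
horizontal leg: A = 140 × 36 = 5040.00, centroid at (100.00, 18.00).
gusset: A = ½·44·44 = 968.00, centroid at (44.67, 50.67).
ΣA = 11408.00 in²
ΣAX̄ = (5400.00)(15.00) + (5040.00)(100.00) + (968.00)(44.67) = 628237.33 in³
ΣAȲ = (5400.00)(90.00) + (5040.00)(18.00) + (968.00)(50.67) = 625765.33 in³
X̄ = 628237.33 / 11408.00 = 55.07 in
Ȳ = 625765.33 / 11408.00 = 54.85 in

X̄ = 55.07 in, Ȳ = 54.85 in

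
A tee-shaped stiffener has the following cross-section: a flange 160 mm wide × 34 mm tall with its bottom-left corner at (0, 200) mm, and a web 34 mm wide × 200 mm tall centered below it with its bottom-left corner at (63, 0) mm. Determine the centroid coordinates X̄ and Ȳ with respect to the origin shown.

web: A = 34 × 200 = 6800.00, centroid at (80.00, 100.00).
flange: A = 160 × 34 = 5440.00, centroid at (80.00, 217.00).
ΣA = 12240.00 mm², ΣAX̄ = 979200.00 mm³, ΣAȲ = 1860480.00 mm³.
X̄ = 979200.00/12240.00 = 80.00 mm; Ȳ = 1860480.00/12240.00 = 152.00 mm.

X̄ = 80.00 mm, Ȳ = 152.00 mm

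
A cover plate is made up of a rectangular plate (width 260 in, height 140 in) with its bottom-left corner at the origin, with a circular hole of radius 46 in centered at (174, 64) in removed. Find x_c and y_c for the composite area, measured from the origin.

x_c = 120.17 in, y_c = 71.34 in

Part | A | x̄ᵢ | ȳᵢ | A·x̄ᵢ | A·ȳᵢ
plate | 36400.00 | 130.00 | 70.00 | 4732000.00 | 2548000.00
hole | -6647.61 | 174.00 | 64.00 | -1156684.15 | -425447.04
Σ | 29752.39 |  |  | 3575315.85 | 2122552.96
x_c = 3575315.85 / 29752.39 = 120.17 in
y_c = 2122552.96 / 29752.39 = 71.34 in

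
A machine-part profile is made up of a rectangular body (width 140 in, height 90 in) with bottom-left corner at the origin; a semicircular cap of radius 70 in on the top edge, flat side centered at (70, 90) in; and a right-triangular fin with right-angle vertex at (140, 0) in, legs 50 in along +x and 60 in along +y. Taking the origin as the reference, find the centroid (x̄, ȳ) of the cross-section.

rectangular body: A = 140 × 90 = 12600.00, centroid at (70.00, 45.00).
semicircular top: A = ½π·70² = 7696.90, centroid at (70.00, 119.71).
triangular fin: A = ½·50·60 = 1500.00, centroid at (156.67, 20.00).
ΣA = 21796.90 in²
ΣAx̄ = (12600.00)(70.00) + (7696.90)(70.00) + (1500.00)(156.67) = 1655783.14 in³
ΣAȳ = (12600.00)(45.00) + (7696.90)(119.71) + (1500.00)(20.00) = 1518387.85 in³
x̄ = 1655783.14 / 21796.90 = 75.96 in
ȳ = 1518387.85 / 21796.90 = 69.66 in

x̄ = 75.96 in, ȳ = 69.66 in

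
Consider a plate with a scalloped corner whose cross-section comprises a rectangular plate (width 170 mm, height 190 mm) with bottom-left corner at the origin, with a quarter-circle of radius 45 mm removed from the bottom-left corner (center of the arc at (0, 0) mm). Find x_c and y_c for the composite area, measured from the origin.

Part | A | x̄ᵢ | ȳᵢ | A·x̄ᵢ | A·ȳᵢ
plate | 32300.00 | 85.00 | 95.00 | 2745500.00 | 3068500.00
removed quarter-circle | -1590.43 | 19.10 | 19.10 | -30375.00 | -30375.00
Σ | 30709.57 |  |  | 2715125.00 | 3038125.00
x_c = 2715125.00 / 30709.57 = 88.41 mm
y_c = 3038125.00 / 30709.57 = 98.93 mm

x_c = 88.41 mm, y_c = 98.93 mm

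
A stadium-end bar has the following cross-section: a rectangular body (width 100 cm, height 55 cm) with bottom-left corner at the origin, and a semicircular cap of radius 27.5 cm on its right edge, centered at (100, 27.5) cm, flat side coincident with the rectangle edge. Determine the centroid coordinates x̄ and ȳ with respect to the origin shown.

x̄ = 60.95 cm, ȳ = 27.50 cm

Part | A | x̄ᵢ | ȳᵢ | A·x̄ᵢ | A·ȳᵢ
rectangular body | 5500.00 | 50.00 | 27.50 | 275000.00 | 151250.00
semicircular end | 1187.91 | 111.67 | 27.50 | 132656.06 | 32667.65
Σ | 6687.91 |  |  | 407656.06 | 183917.65
x̄ = 407656.06 / 6687.91 = 60.95 cm
ȳ = 183917.65 / 6687.91 = 27.50 cm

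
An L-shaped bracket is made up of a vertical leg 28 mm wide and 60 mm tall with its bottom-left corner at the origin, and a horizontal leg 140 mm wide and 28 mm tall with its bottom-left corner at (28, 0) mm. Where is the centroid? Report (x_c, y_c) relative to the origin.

vertical leg: A = 28 × 60 = 1680.00, centroid at (14.00, 30.00).
horizontal leg: A = 140 × 28 = 3920.00, centroid at (98.00, 14.00).
ΣA = 5600.00 mm², ΣAx_c = 407680.00 mm³, ΣAy_c = 105280.00 mm³.
x_c = 407680.00/5600.00 = 72.80 mm; y_c = 105280.00/5600.00 = 18.80 mm.

x_c = 72.80 mm, y_c = 18.80 mm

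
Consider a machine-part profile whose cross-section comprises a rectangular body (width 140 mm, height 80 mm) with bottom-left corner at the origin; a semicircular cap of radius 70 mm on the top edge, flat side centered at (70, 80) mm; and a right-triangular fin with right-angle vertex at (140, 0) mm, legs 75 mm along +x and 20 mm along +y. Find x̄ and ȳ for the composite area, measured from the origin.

x̄ = 73.63 mm, ȳ = 66.04 mm

rectangular body: A = 140 × 80 = 11200.00, centroid at (70.00, 40.00).
semicircular top: A = ½π·70² = 7696.90, centroid at (70.00, 109.71).
triangular fin: A = ½·75·20 = 750.00, centroid at (165.00, 6.67).
ΣA = 19646.90 mm², ΣAx̄ = 1446533.14 mm³, ΣAȳ = 1297418.83 mm³.
x̄ = 1446533.14/19646.90 = 73.63 mm; ȳ = 1297418.83/19646.90 = 66.04 mm.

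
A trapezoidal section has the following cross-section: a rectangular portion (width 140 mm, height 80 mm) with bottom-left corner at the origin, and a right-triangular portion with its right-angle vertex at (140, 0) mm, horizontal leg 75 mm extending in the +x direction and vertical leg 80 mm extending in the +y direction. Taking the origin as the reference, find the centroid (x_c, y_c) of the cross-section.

x_c = 90.07 mm, y_c = 37.18 mm

Part | A | x̄ᵢ | ȳᵢ | A·x̄ᵢ | A·ȳᵢ
rectangular portion | 11200.00 | 70.00 | 40.00 | 784000.00 | 448000.00
triangular portion | 3000.00 | 165.00 | 26.67 | 495000.00 | 80000.00
Σ | 14200.00 |  |  | 1279000.00 | 528000.00
x_c = 1279000.00 / 14200.00 = 90.07 mm
y_c = 528000.00 / 14200.00 = 37.18 mm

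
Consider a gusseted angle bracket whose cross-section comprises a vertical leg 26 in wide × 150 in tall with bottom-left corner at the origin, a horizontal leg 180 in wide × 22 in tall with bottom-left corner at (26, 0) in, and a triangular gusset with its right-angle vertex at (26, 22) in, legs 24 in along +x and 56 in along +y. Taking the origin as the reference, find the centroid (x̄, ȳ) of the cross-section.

x̄ = 62.46 in, ȳ = 42.59 in

Part | A | x̄ᵢ | ȳᵢ | A·x̄ᵢ | A·ȳᵢ
vertical leg | 3900.00 | 13.00 | 75.00 | 50700.00 | 292500.00
horizontal leg | 3960.00 | 116.00 | 11.00 | 459360.00 | 43560.00
gusset | 672.00 | 34.00 | 40.67 | 22848.00 | 27328.00
Σ | 8532.00 |  |  | 532908.00 | 363388.00
x̄ = 532908.00 / 8532.00 = 62.46 in
ȳ = 363388.00 / 8532.00 = 42.59 in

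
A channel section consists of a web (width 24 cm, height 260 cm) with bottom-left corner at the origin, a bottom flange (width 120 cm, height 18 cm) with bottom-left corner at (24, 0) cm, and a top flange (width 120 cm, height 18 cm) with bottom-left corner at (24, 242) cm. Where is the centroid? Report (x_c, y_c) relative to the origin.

x_c = 41.45 cm, y_c = 130.00 cm

web: A = 24 × 260 = 6240.00, centroid at (12.00, 130.00).
bottom flange: A = 120 × 18 = 2160.00, centroid at (84.00, 9.00).
top flange: A = 120 × 18 = 2160.00, centroid at (84.00, 251.00).
ΣA = 10560.00 cm², ΣAx_c = 437760.00 cm³, ΣAy_c = 1372800.00 cm³.
x_c = 437760.00/10560.00 = 41.45 cm; y_c = 1372800.00/10560.00 = 130.00 cm.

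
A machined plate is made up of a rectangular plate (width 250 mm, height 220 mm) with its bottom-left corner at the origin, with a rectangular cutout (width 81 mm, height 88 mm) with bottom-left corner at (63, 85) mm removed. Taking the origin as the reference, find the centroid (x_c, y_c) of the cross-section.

plate: A = 250 × 220 = 55000.00, centroid at (125.00, 110.00).
hole: A = −(81 × 88) = -7128.00, centroid at (103.50, 129.00).
ΣA = 47872.00 mm²
ΣAx_c = (55000.00)(125.00) + (-7128.00)(103.50) = 6137252.00 mm³
ΣAy_c = (55000.00)(110.00) + (-7128.00)(129.00) = 5130488.00 mm³
x_c = 6137252.00 / 47872.00 = 128.20 mm
y_c = 5130488.00 / 47872.00 = 107.17 mm

x_c = 128.20 mm, y_c = 107.17 mm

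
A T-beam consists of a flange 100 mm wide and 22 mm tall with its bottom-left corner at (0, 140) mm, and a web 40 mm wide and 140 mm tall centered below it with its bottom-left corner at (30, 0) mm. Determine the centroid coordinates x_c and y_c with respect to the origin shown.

x_c = 50.00 mm, y_c = 92.85 mm

Part | A | x̄ᵢ | ȳᵢ | A·x̄ᵢ | A·ȳᵢ
web | 5600.00 | 50.00 | 70.00 | 280000.00 | 392000.00
flange | 2200.00 | 50.00 | 151.00 | 110000.00 | 332200.00
Σ | 7800.00 |  |  | 390000.00 | 724200.00
x_c = 390000.00 / 7800.00 = 50.00 mm
y_c = 724200.00 / 7800.00 = 92.85 mm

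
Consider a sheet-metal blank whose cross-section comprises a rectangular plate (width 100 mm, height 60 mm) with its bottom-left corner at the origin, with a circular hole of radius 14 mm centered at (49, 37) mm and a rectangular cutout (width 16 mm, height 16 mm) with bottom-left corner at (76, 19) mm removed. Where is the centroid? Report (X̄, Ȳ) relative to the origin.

Part | A | x̄ᵢ | ȳᵢ | A·x̄ᵢ | A·ȳᵢ
plate | 6000.00 | 50.00 | 30.00 | 300000.00 | 180000.00
hole 1 | -615.75 | 49.00 | 37.00 | -30171.86 | -22782.83
hole 2 | -256.00 | 84.00 | 27.00 | -21504.00 | -6912.00
Σ | 5128.25 |  |  | 248324.14 | 150305.17
X̄ = 248324.14 / 5128.25 = 48.42 mm
Ȳ = 150305.17 / 5128.25 = 29.31 mm

X̄ = 48.42 mm, Ȳ = 29.31 mm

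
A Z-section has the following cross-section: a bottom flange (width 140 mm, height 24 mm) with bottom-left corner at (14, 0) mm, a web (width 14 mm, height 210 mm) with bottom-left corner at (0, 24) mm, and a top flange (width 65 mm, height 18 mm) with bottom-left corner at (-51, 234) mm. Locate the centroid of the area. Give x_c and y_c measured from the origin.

x_c = 37.64 mm, y_c = 94.23 mm

bottom flange: A = 140 × 24 = 3360.00, centroid at (84.00, 12.00).
web: A = 14 × 210 = 2940.00, centroid at (7.00, 129.00).
top flange: A = 65 × 18 = 1170.00, centroid at (-18.50, 243.00).
ΣA = 7470.00 mm², ΣAx_c = 281175.00 mm³, ΣAy_c = 703890.00 mm³.
x_c = 281175.00/7470.00 = 37.64 mm; y_c = 703890.00/7470.00 = 94.23 mm.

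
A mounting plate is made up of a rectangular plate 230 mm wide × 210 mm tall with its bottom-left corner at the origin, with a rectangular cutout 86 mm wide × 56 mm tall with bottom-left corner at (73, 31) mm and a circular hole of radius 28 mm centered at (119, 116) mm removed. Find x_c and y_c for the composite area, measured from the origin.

x_c = 114.64 mm, y_c = 109.74 mm

plate: A = 230 × 210 = 48300.00, centroid at (115.00, 105.00).
hole 1: A = −(86 × 56) = -4816.00, centroid at (116.00, 59.00).
hole 2: A = −π·28² = -2463.01, centroid at (119.00, 116.00).
ΣA = 41020.99 mm², ΣAx_c = 4702745.97 mm³, ΣAy_c = 4501647.00 mm³.
x_c = 4702745.97/41020.99 = 114.64 mm; y_c = 4501647.00/41020.99 = 109.74 mm.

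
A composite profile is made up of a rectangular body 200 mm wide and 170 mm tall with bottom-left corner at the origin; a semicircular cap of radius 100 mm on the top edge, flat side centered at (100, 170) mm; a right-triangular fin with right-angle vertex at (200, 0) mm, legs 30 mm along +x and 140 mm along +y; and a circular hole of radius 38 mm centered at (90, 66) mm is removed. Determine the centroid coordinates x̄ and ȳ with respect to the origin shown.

rectangular body: A = 200 × 170 = 34000.00, centroid at (100.00, 85.00).
semicircular top: A = ½π·100² = 15707.96, centroid at (100.00, 212.44).
triangular fin: A = ½·30·140 = 2100.00, centroid at (210.00, 46.67).
hole: A = −π·38² = -4536.46, centroid at (90.00, 66.00).
ΣA = 47271.50 mm²
ΣAx̄ = (34000.00)(100.00) + (15707.96)(100.00) + (2100.00)(210.00) + (-4536.46)(90.00) = 5003514.95 mm³
ΣAȳ = (34000.00)(85.00) + (15707.96)(212.44) + (2100.00)(46.67) + (-4536.46)(66.00) = 6025614.08 mm³
x̄ = 5003514.95 / 47271.50 = 105.85 mm
ȳ = 6025614.08 / 47271.50 = 127.47 mm

x̄ = 105.85 mm, ȳ = 127.47 mm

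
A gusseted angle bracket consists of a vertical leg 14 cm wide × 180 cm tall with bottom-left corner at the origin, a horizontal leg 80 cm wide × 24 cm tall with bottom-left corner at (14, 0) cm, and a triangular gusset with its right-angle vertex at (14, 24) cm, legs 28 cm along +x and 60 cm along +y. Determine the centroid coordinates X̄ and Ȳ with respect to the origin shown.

X̄ = 26.69 cm, Ȳ = 54.32 cm

vertical leg: A = 14 × 180 = 2520.00, centroid at (7.00, 90.00).
horizontal leg: A = 80 × 24 = 1920.00, centroid at (54.00, 12.00).
gusset: A = ½·28·60 = 840.00, centroid at (23.33, 44.00).
ΣA = 5280.00 cm², ΣAX̄ = 140920.00 cm³, ΣAȲ = 286800.00 cm³.
X̄ = 140920.00/5280.00 = 26.69 cm; Ȳ = 286800.00/5280.00 = 54.32 cm.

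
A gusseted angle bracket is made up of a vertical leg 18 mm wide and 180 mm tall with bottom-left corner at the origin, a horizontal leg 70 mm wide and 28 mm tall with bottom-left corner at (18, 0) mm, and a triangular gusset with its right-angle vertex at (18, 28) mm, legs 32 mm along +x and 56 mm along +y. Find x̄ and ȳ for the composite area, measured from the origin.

x̄ = 26.04 mm, ȳ = 59.20 mm

Part | A | x̄ᵢ | ȳᵢ | A·x̄ᵢ | A·ȳᵢ
vertical leg | 3240.00 | 9.00 | 90.00 | 29160.00 | 291600.00
horizontal leg | 1960.00 | 53.00 | 14.00 | 103880.00 | 27440.00
gusset | 896.00 | 28.67 | 46.67 | 25685.33 | 41813.33
Σ | 6096.00 |  |  | 158725.33 | 360853.33
x̄ = 158725.33 / 6096.00 = 26.04 mm
ȳ = 360853.33 / 6096.00 = 59.20 mm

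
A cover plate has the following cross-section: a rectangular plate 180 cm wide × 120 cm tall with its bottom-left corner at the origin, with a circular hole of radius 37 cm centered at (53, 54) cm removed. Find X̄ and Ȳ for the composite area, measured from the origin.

Part | A | x̄ᵢ | ȳᵢ | A·x̄ᵢ | A·ȳᵢ
plate | 21600.00 | 90.00 | 60.00 | 1944000.00 | 1296000.00
hole | -4300.84 | 53.00 | 54.00 | -227944.54 | -232245.38
Σ | 17299.16 |  |  | 1716055.46 | 1063754.62
X̄ = 1716055.46 / 17299.16 = 99.20 cm
Ȳ = 1063754.62 / 17299.16 = 61.49 cm

X̄ = 99.20 cm, Ȳ = 61.49 cm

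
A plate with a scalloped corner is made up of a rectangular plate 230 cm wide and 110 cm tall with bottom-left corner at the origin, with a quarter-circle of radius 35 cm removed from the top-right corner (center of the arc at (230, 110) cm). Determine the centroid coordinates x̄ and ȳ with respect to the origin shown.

Part | A | x̄ᵢ | ȳᵢ | A·x̄ᵢ | A·ȳᵢ
plate | 25300.00 | 115.00 | 55.00 | 2909500.00 | 1391500.00
removed quarter-circle | -962.11 | 215.15 | 95.15 | -206994.27 | -91540.74
Σ | 24337.89 |  |  | 2702505.73 | 1299959.26
x̄ = 2702505.73 / 24337.89 = 111.04 cm
ȳ = 1299959.26 / 24337.89 = 53.41 cm

x̄ = 111.04 cm, ȳ = 53.41 cm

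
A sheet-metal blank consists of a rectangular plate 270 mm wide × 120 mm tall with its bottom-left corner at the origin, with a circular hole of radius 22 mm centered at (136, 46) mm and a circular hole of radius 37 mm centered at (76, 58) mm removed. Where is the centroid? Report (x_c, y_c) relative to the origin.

x_c = 144.49 mm, y_c = 61.12 mm

plate: A = 270 × 120 = 32400.00, centroid at (135.00, 60.00).
hole 1: A = −π·22² = -1520.53, centroid at (136.00, 46.00).
hole 2: A = −π·37² = -4300.84, centroid at (76.00, 58.00).
ΣA = 26578.63 mm², ΣAx_c = 3840343.94 mm³, ΣAy_c = 1624606.84 mm³.
x_c = 3840343.94/26578.63 = 144.49 mm; y_c = 1624606.84/26578.63 = 61.12 mm.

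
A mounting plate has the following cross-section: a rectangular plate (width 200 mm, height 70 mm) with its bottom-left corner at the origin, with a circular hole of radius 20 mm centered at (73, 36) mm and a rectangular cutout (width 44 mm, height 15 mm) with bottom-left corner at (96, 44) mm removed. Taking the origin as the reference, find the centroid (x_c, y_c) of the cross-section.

Part | A | x̄ᵢ | ȳᵢ | A·x̄ᵢ | A·ȳᵢ
plate | 14000.00 | 100.00 | 35.00 | 1400000.00 | 490000.00
hole 1 | -1256.64 | 73.00 | 36.00 | -91734.51 | -45238.93
hole 2 | -660.00 | 118.00 | 51.50 | -77880.00 | -33990.00
Σ | 12083.36 |  |  | 1230385.49 | 410771.07
x_c = 1230385.49 / 12083.36 = 101.82 mm
y_c = 410771.07 / 12083.36 = 33.99 mm

x_c = 101.82 mm, y_c = 33.99 mm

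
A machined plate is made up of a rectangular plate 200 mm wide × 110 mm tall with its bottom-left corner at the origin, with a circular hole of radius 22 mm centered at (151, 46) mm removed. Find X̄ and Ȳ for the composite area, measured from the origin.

plate: A = 200 × 110 = 22000.00, centroid at (100.00, 55.00).
hole: A = −π·22² = -1520.53, centroid at (151.00, 46.00).
ΣA = 20479.47 mm², ΣAX̄ = 1970399.84 mm³, ΣAȲ = 1140055.58 mm³.
X̄ = 1970399.84/20479.47 = 96.21 mm; Ȳ = 1140055.58/20479.47 = 55.67 mm.

X̄ = 96.21 mm, Ȳ = 55.67 mm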